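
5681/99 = 5681/99 = 57.38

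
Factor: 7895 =5^1* 1579^1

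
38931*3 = 116793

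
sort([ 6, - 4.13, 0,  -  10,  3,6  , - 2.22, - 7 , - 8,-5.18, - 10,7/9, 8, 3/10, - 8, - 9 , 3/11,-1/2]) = [ - 10, -10, - 9, - 8,-8,- 7, - 5.18, - 4.13, - 2.22, - 1/2, 0 , 3/11, 3/10,7/9, 3,6, 6, 8 ]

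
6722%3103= 516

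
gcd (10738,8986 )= 2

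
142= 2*71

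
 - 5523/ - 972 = 5 + 221/324=5.68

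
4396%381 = 205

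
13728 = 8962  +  4766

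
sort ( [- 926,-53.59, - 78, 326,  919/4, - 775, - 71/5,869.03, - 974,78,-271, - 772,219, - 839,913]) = [ - 974 ,-926, - 839,  -  775, - 772, - 271, - 78, - 53.59 , - 71/5,78 , 219,919/4,326,869.03,  913] 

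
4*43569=174276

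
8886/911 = 8886/911   =  9.75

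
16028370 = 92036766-76008396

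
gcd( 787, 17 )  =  1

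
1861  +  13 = 1874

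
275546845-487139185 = -211592340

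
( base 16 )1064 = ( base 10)4196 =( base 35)3EV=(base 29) 4sk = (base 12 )2518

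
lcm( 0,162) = 0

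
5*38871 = 194355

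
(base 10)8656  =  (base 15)2871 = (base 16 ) 21d0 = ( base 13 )3c2b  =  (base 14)3224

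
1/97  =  1/97 = 0.01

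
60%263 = 60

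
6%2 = 0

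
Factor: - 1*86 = -86 = -  2^1*43^1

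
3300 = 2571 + 729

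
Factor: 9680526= 2^1*3^3*179269^1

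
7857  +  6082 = 13939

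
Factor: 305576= 2^3* 38197^1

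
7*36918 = 258426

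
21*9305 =195405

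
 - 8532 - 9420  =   - 17952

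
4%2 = 0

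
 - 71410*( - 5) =357050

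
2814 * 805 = 2265270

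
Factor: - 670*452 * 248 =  - 75104320 = -2^6*5^1 * 31^1 * 67^1*113^1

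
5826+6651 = 12477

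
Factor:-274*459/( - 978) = 20961/163 = 3^2*17^1*137^1*163^(-1)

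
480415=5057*95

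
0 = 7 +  - 7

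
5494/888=2747/444= 6.19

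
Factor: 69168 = 2^4*3^1*11^1*131^1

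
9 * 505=4545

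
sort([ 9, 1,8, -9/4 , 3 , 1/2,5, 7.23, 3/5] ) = [-9/4, 1/2, 3/5,1,3 , 5,7.23, 8,9 ]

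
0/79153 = 0 =0.00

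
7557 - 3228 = 4329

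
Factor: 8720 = 2^4*5^1*109^1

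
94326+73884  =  168210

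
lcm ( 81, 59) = 4779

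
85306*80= 6824480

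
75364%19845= 15829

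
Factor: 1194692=2^2 * 17^1* 17569^1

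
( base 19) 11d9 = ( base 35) 63L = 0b1110100110100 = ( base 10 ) 7476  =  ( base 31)7O5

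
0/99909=0 = 0.00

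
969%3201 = 969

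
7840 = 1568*5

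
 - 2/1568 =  - 1/784=- 0.00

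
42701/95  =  42701/95  =  449.48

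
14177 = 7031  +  7146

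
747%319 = 109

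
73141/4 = 73141/4 = 18285.25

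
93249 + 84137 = 177386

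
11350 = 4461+6889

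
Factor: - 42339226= -2^1*59^1*223^1*1609^1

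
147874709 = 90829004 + 57045705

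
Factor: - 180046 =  - 2^1*90023^1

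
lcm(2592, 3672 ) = 44064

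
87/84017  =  87/84017 = 0.00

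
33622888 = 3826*8788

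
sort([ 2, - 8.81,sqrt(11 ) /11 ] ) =[-8.81,  sqrt( 11)/11,2]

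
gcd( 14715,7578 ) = 9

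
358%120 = 118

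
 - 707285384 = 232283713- 939569097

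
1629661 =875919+753742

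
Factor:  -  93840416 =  - 2^5 *71^1*103^1 * 401^1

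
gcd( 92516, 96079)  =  1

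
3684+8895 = 12579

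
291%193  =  98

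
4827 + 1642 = 6469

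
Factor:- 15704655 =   -  3^1*5^1 *1046977^1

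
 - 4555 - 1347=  - 5902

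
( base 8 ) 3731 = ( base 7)5600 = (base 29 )2B8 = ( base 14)a37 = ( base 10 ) 2009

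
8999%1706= 469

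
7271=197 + 7074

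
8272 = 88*94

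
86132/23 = 86132/23 = 3744.87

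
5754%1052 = 494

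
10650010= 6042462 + 4607548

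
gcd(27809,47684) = 1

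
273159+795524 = 1068683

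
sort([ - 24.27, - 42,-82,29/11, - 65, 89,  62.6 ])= [-82, - 65 ,-42, - 24.27,  29/11,62.6,89]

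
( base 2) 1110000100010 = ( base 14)28A6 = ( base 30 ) 802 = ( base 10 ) 7202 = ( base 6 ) 53202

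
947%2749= 947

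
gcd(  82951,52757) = 1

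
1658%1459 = 199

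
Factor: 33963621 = 3^1 * 19^1*41^1*14533^1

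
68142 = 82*831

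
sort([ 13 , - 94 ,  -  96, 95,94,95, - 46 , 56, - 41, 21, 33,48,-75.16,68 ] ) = [ - 96, - 94, - 75.16, - 46, - 41, 13, 21, 33,48,56,68, 94,95,95 ] 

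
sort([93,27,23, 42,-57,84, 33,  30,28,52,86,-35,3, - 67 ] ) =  [ - 67, - 57,-35,3, 23, 27,28,30,33,  42,52,84,86,93]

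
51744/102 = 8624/17  =  507.29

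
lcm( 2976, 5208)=20832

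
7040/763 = 7040/763 = 9.23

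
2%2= 0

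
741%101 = 34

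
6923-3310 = 3613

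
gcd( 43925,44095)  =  5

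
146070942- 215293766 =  - 69222824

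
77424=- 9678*( - 8 ) 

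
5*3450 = 17250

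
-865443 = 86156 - 951599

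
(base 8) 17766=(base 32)7vm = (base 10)8182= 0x1FF6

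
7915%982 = 59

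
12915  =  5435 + 7480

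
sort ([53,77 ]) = [ 53,  77]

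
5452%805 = 622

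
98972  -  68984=29988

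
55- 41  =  14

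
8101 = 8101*1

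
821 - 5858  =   -5037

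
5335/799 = 5335/799 = 6.68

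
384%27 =6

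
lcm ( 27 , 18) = 54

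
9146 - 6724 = 2422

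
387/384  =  1+1/128 = 1.01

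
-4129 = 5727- 9856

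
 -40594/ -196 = 207 + 11/98 = 207.11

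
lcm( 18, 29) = 522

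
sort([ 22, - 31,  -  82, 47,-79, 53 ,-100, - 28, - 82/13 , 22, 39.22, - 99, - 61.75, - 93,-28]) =[-100,-99, - 93,-82,  -  79, -61.75,-31,  -  28 ,-28, - 82/13, 22, 22,39.22, 47, 53 ]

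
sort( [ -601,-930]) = [- 930, -601] 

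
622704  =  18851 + 603853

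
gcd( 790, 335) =5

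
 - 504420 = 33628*( - 15)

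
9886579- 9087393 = 799186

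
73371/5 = 14674  +  1/5 = 14674.20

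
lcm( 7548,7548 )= 7548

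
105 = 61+44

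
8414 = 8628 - 214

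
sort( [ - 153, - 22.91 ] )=[ - 153 ,- 22.91 ]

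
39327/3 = 13109=13109.00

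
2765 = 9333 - 6568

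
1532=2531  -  999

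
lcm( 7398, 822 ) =7398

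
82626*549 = 45361674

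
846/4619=846/4619 =0.18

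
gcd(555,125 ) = 5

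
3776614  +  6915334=10691948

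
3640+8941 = 12581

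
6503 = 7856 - 1353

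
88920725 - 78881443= 10039282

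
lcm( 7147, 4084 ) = 28588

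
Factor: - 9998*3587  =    -  2^1*17^1* 211^1*4999^1= - 35862826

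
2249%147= 44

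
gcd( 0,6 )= 6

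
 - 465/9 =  - 155/3=   -51.67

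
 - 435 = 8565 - 9000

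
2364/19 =124  +  8/19  =  124.42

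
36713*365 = 13400245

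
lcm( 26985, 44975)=134925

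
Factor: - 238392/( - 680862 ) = 132/377 = 2^2*3^1*11^1 * 13^( - 1)*29^( - 1)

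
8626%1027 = 410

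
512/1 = 512 = 512.00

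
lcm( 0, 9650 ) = 0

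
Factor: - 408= - 2^3*3^1*17^1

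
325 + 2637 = 2962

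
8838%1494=1368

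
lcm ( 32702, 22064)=1831312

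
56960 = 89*640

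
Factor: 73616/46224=43/27 = 3^( - 3)*43^1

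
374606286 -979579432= - 604973146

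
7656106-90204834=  - 82548728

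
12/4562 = 6/2281  =  0.00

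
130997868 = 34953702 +96044166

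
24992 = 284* 88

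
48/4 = 12 = 12.00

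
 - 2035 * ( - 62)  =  126170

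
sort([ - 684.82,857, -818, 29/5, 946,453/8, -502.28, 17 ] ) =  [ - 818, - 684.82, - 502.28,29/5, 17, 453/8, 857, 946 ]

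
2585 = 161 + 2424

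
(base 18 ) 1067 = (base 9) 8137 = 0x173B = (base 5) 142242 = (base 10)5947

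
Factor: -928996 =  - 2^2*37^1*6277^1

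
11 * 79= 869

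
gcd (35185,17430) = 5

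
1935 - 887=1048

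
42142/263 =160  +  62/263 = 160.24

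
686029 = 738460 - 52431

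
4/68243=4/68243 = 0.00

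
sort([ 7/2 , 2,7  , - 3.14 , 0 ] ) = [ - 3.14,0,2,7/2,  7 ] 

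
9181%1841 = 1817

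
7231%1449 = 1435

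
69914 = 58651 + 11263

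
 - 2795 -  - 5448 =2653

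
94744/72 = 1315 + 8/9  =  1315.89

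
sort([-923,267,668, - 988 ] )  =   [ - 988, - 923, 267 , 668] 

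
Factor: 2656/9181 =2^5 * 83^1*9181^(-1 ) 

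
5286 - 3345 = 1941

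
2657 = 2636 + 21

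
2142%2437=2142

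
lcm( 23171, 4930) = 231710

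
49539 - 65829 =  - 16290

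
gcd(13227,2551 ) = 1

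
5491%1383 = 1342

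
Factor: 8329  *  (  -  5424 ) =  - 45176496 = -2^4*3^1*113^1*8329^1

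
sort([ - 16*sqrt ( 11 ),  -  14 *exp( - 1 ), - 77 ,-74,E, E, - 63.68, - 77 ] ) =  [ - 77, - 77, - 74, - 63.68 ,  -  16*sqrt(11 ), - 14 *exp( - 1 ), E, E ]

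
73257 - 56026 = 17231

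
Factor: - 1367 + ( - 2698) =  - 4065 = - 3^1* 5^1*271^1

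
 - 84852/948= -7071/79 = - 89.51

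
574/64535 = 574/64535 = 0.01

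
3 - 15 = - 12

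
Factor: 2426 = 2^1*1213^1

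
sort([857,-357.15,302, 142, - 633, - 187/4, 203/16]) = [  -  633,-357.15, - 187/4, 203/16, 142, 302, 857] 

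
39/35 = 39/35 = 1.11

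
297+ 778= 1075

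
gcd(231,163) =1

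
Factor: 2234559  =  3^1*277^1 * 2689^1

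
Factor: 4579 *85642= 2^1*19^1*241^1*42821^1 = 392154718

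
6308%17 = 1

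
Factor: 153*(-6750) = - 1032750=- 2^1*3^5*5^3*17^1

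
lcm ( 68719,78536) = 549752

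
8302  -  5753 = 2549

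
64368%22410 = 19548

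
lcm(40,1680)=1680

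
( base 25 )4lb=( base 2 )101111011100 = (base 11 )2310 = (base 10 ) 3036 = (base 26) 4ck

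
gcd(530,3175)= 5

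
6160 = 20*308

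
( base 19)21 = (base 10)39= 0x27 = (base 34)15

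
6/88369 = 6/88369 = 0.00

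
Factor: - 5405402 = -2^1*2702701^1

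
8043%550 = 343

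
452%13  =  10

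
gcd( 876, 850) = 2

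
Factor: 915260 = 2^2*  5^1*45763^1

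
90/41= 90/41 = 2.20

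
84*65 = 5460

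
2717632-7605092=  - 4887460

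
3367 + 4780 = 8147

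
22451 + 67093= 89544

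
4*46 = 184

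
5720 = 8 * 715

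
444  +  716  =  1160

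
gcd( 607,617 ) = 1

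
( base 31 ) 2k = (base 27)31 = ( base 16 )52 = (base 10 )82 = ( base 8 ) 122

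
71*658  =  46718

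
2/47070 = 1/23535 = 0.00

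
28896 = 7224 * 4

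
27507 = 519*53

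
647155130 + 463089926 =1110245056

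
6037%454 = 135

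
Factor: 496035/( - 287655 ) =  - 219/127 = - 3^1*73^1*127^( - 1)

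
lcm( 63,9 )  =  63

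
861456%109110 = 97686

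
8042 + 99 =8141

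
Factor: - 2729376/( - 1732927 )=2^5*3^8*7^ ( - 1)*13^1*281^( - 1)*881^ ( - 1) 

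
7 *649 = 4543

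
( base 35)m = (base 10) 22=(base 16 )16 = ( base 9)24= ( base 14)18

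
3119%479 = 245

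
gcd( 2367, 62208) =9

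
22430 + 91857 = 114287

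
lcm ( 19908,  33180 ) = 99540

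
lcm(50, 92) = 2300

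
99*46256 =4579344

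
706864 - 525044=181820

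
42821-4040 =38781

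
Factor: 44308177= 79^1*560863^1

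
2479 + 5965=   8444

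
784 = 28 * 28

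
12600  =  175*72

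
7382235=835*8841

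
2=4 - 2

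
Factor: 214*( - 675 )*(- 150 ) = 21667500 = 2^2*  3^4 * 5^4 * 107^1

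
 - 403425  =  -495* 815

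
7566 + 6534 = 14100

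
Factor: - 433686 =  - 2^1 * 3^1 * 11^1*6571^1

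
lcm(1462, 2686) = 115498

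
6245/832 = 7+ 421/832 = 7.51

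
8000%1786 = 856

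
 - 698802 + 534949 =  - 163853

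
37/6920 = 37/6920 = 0.01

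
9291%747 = 327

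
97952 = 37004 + 60948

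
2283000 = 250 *9132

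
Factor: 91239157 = 331^1*373^1*739^1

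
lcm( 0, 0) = 0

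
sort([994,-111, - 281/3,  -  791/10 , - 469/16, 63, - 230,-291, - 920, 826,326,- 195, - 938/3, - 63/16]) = [ - 920, - 938/3, - 291, - 230, - 195, - 111, - 281/3, - 791/10, - 469/16, - 63/16, 63,326, 826,994] 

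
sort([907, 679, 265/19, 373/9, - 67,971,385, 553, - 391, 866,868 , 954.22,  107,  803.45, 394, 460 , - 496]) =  [ - 496, - 391,-67, 265/19,373/9, 107, 385, 394, 460, 553,679 , 803.45, 866, 868, 907, 954.22,971]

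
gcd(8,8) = 8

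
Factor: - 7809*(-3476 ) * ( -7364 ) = -199889034576 = -  2^4*3^1*7^1*11^1*19^1 *79^1  *137^1*263^1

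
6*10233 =61398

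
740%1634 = 740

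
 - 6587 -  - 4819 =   -  1768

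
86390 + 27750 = 114140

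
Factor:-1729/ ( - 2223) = 3^( - 2 )*7^1 = 7/9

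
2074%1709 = 365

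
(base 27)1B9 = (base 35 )tk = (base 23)1m0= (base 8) 2013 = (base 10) 1035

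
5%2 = 1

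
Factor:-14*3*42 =  -  1764 = - 2^2*3^2*7^2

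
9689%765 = 509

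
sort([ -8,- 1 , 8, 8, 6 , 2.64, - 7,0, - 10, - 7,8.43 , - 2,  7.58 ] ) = [ - 10, - 8, - 7 , - 7,  -  2, - 1,0, 2.64, 6, 7.58,8, 8, 8.43 ] 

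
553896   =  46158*12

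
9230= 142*65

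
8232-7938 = 294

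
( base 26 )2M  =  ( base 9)82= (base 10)74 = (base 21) 3B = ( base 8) 112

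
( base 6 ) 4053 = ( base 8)1601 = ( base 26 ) 18D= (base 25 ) 1AM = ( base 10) 897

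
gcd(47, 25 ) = 1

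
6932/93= 6932/93=74.54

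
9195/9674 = 9195/9674  =  0.95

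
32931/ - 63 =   -  3659/7= - 522.71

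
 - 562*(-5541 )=3114042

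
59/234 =59/234 = 0.25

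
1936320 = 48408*40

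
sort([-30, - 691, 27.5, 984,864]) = [-691, - 30,  27.5, 864,984] 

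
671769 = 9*74641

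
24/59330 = 12/29665= 0.00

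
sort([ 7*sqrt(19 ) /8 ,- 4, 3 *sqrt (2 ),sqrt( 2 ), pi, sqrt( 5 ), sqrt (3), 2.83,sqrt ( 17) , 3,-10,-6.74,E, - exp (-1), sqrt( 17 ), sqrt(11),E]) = [ - 10,-6.74, - 4 ,  -  exp(-1 ) , sqrt(2),sqrt(3 ), sqrt(5 ), E,E , 2.83,3,  pi , sqrt( 11 ) , 7*sqrt( 19 )/8, sqrt( 17 ), sqrt( 17 ),  3*sqrt ( 2 )]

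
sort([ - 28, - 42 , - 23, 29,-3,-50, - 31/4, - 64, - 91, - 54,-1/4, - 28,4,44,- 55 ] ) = [- 91, - 64, - 55, - 54, - 50, - 42,-28, - 28,- 23, - 31/4, - 3, - 1/4, 4,29,44 ] 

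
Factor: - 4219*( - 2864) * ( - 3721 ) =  - 2^4*61^2* 179^1*4219^1 = - 44961646736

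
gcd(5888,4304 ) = 16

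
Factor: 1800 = 2^3*3^2 * 5^2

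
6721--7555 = 14276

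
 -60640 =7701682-7762322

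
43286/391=110 + 12/17 = 110.71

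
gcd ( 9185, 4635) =5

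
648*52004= 33698592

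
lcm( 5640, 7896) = 39480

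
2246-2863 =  - 617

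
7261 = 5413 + 1848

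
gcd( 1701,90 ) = 9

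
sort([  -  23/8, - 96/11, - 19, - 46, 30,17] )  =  [ - 46,  -  19, - 96/11, - 23/8, 17,  30] 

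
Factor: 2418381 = 3^2*7^1 * 23^1*1669^1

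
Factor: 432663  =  3^1*7^1 *11^1*1873^1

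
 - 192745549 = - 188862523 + -3883026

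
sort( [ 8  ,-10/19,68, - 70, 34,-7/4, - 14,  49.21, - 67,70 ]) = [  -  70, - 67  ,  -  14, - 7/4, - 10/19, 8,34,  49.21, 68, 70 ] 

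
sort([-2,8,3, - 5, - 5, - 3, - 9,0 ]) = [-9,  -  5,-5, - 3,-2,0, 3, 8 ] 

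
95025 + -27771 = 67254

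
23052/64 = 360  +  3/16 = 360.19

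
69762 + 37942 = 107704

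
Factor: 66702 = 2^1*3^1*11117^1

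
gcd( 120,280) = 40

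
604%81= 37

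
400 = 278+122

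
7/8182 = 7/8182 = 0.00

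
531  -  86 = 445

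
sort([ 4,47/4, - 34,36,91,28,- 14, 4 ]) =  [ - 34, - 14,4,4,47/4, 28,36,91 ] 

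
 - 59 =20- 79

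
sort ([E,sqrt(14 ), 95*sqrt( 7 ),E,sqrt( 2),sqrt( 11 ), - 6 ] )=[-6, sqrt( 2),E, E,  sqrt( 11),sqrt( 14 ),95*sqrt( 7) ] 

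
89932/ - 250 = - 44966/125 = -  359.73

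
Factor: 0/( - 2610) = 0^1 = 0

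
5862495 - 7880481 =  - 2017986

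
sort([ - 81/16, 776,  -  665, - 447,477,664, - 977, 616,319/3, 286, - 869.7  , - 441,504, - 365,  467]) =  [ -977, - 869.7 , - 665, - 447, - 441 , - 365, - 81/16,319/3,286, 467  ,  477, 504,616,  664,776]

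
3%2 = 1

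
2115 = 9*235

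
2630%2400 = 230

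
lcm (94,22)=1034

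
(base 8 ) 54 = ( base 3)1122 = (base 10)44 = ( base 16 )2C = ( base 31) 1D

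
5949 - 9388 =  - 3439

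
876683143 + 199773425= 1076456568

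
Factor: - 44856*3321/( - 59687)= 148966776/59687 = 2^3*3^6 * 7^1*17^( - 1)*41^1*89^1*3511^( - 1 ) 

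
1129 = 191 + 938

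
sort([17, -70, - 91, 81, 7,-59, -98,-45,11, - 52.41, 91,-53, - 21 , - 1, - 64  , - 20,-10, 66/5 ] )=[-98,  -  91,-70 ,-64,-59, - 53, - 52.41,-45,-21,- 20, - 10,-1, 7,11,66/5, 17,81, 91]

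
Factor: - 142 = - 2^1*71^1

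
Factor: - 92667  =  -3^1*17^1*23^1*79^1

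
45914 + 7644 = 53558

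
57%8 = 1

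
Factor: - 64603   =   - 7^1*11^1* 839^1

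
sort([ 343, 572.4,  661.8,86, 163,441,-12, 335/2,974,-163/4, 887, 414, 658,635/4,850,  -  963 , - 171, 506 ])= [ - 963, - 171,  -  163/4, - 12, 86,635/4, 163, 335/2, 343,414 , 441,506,572.4,658,661.8, 850 , 887,974]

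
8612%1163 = 471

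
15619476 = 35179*444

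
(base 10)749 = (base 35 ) le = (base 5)10444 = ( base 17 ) 2A1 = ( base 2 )1011101101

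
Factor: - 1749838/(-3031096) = 2^(-2) * 107^( - 1)*3541^(-1 )*874919^1= 874919/1515548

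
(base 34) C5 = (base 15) 1C8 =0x19d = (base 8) 635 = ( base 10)413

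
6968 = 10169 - 3201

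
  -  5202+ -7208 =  - 12410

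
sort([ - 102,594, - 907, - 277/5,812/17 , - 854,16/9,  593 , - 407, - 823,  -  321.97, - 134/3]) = [ - 907 , - 854 ,-823, - 407, -321.97, - 102, - 277/5, - 134/3, 16/9, 812/17, 593,594]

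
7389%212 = 181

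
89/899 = 89/899 = 0.10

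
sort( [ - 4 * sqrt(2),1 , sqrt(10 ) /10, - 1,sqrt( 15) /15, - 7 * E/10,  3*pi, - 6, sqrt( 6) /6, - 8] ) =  [ - 8, - 6, - 4*sqrt(2 ),- 7 * E/10, - 1,  sqrt(15)/15,sqrt( 10 ) /10,sqrt( 6) /6 , 1,3 * pi ]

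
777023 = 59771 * 13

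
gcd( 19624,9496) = 8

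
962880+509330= 1472210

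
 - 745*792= - 590040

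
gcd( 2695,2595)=5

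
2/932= 1/466  =  0.00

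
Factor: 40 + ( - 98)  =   - 58 = -2^1* 29^1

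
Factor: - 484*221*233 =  - 24922612 = -2^2* 11^2 * 13^1*17^1*233^1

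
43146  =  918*47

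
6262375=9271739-3009364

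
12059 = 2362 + 9697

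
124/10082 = 62/5041 = 0.01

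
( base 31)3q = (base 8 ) 167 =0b1110111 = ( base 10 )119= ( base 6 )315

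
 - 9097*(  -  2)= 18194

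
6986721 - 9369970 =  - 2383249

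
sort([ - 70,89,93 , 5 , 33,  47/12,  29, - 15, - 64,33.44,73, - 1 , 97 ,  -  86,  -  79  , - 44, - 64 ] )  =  [ -86, - 79, - 70, -64,-64, - 44, - 15,  -  1, 47/12, 5 , 29,33,33.44,73,89,93,97 ] 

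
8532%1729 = 1616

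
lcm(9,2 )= 18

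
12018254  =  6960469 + 5057785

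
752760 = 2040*369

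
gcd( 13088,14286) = 2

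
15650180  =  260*60193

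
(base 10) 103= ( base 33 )34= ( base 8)147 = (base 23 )4b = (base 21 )4J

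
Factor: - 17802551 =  - 13^1 * 1369427^1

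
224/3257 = 224/3257 = 0.07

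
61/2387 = 61/2387 = 0.03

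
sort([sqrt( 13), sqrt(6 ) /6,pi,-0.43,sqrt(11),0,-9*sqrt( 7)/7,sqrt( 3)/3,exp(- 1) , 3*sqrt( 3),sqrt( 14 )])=[-9*sqrt(7 )/7, - 0.43 , 0 , exp(-1),sqrt(6 ) /6 , sqrt( 3)/3, pi, sqrt(11 ),sqrt(13), sqrt( 14 ), 3*sqrt(3) ]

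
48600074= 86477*562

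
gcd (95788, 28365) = 1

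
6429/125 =6429/125  =  51.43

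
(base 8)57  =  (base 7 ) 65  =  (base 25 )1M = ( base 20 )27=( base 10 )47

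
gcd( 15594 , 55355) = 1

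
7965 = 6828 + 1137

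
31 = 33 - 2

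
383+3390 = 3773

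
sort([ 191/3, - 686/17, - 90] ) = [- 90, - 686/17 , 191/3 ]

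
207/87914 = 207/87914= 0.00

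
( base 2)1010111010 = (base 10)698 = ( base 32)LQ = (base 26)10m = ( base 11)585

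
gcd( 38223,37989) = 9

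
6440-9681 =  - 3241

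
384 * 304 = 116736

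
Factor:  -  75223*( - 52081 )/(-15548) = -3917689063/15548=- 2^( - 2)*13^(- 2)*23^( - 1)*52081^1 * 75223^1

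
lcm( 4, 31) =124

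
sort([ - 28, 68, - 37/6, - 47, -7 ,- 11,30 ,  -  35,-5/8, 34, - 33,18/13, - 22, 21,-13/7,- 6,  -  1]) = [- 47,- 35, - 33,- 28, - 22 , - 11, - 7, - 37/6,- 6, - 13/7,-1, - 5/8, 18/13, 21,30,34, 68]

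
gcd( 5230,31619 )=1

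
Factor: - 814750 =-2^1*5^3 * 3259^1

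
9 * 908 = 8172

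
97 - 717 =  - 620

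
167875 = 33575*5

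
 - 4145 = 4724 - 8869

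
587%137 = 39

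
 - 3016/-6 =1508/3 =502.67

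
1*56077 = 56077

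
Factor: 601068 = 2^2*3^1 * 13^1*3853^1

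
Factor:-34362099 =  - 3^2*89^1*42899^1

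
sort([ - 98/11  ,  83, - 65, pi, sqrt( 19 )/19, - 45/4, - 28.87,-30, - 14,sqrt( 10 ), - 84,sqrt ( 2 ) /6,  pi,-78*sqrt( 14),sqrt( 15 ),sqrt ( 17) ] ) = [ - 78*sqrt( 14), - 84,- 65 , -30 , - 28.87, - 14,  -  45/4, - 98/11  ,  sqrt(19 ) /19,sqrt( 2)/6,pi,pi,sqrt( 10 ),sqrt( 15),sqrt( 17 ),83 ]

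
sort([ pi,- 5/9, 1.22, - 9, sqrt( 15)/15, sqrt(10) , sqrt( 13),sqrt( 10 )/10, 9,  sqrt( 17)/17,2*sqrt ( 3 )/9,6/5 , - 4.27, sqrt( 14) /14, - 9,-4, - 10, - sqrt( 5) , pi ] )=[  -  10 , - 9,  -  9, - 4.27,-4, - sqrt(5 ), -5/9,sqrt ( 17)/17, sqrt( 15) /15,sqrt( 14)/14 , sqrt(10)/10, 2*sqrt(3) /9, 6/5,1.22 , pi,pi, sqrt (10),  sqrt( 13),9 ] 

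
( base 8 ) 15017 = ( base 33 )645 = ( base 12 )3a3b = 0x1a0f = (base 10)6671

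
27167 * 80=2173360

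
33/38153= 33/38153 = 0.00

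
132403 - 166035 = - 33632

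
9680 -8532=1148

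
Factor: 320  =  2^6*5^1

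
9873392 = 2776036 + 7097356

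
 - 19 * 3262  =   - 61978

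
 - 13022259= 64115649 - 77137908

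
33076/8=8269/2=4134.50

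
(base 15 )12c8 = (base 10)4013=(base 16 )fad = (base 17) df1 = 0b111110101101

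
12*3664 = 43968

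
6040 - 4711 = 1329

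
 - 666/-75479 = 666/75479 = 0.01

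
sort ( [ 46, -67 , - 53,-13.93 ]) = [  -  67, - 53 , - 13.93,46]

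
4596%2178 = 240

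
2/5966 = 1/2983 = 0.00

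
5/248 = 5/248 = 0.02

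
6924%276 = 24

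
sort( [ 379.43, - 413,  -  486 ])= [ - 486,-413,379.43]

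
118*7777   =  917686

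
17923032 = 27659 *648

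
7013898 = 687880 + 6326018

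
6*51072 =306432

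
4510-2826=1684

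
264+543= 807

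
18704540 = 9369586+9334954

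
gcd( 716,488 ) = 4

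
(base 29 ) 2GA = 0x86c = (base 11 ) 1690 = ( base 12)12b8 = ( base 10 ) 2156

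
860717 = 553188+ 307529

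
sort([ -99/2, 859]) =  [ - 99/2,859] 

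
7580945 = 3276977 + 4303968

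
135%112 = 23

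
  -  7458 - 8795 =  -  16253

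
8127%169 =15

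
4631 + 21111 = 25742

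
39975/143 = 279 + 6/11 = 279.55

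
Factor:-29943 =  - 3^3*1109^1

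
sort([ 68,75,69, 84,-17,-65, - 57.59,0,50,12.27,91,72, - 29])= [ -65, - 57.59,-29, - 17,0,  12.27, 50, 68, 69, 72, 75,  84,91]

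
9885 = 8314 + 1571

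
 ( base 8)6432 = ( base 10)3354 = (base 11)257A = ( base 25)594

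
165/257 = 165/257 =0.64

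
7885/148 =7885/148 = 53.28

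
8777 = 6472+2305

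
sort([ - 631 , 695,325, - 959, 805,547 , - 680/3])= [ - 959, - 631,  -  680/3, 325, 547, 695 , 805 ] 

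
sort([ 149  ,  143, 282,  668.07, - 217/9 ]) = [-217/9,143,  149, 282,668.07 ]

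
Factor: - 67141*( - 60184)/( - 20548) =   -  2^1*11^ (  -  1 )*467^( - 1)*7523^1*67141^1 = - 1010203486/5137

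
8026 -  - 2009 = 10035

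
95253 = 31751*3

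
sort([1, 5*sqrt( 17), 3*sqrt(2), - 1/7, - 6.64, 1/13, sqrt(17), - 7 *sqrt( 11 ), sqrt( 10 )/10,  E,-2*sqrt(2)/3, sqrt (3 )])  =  [ - 7 * sqrt(11), - 6.64, - 2*sqrt( 2 ) /3, - 1/7 , 1/13,sqrt( 10)/10, 1,sqrt (3),E, sqrt(17 ), 3 * sqrt( 2), 5 * sqrt( 17)]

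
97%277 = 97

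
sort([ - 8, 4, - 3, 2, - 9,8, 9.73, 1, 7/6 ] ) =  [-9, - 8, - 3,1, 7/6,  2, 4,8,  9.73] 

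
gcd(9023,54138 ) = 9023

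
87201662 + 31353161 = 118554823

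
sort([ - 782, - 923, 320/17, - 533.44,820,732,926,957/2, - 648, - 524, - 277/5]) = [ - 923, - 782,- 648, - 533.44, - 524, - 277/5, 320/17,957/2,732,820,926 ] 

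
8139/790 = 10 + 239/790 = 10.30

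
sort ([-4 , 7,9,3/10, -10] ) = [ - 10,-4,3/10,7, 9 ]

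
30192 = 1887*16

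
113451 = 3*37817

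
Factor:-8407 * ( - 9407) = 7^1*23^1*409^1*1201^1 = 79084649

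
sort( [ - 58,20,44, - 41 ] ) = [ - 58, - 41, 20, 44 ] 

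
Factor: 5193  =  3^2*577^1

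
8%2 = 0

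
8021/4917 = 8021/4917 = 1.63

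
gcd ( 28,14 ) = 14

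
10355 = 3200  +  7155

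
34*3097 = 105298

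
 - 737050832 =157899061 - 894949893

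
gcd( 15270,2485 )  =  5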